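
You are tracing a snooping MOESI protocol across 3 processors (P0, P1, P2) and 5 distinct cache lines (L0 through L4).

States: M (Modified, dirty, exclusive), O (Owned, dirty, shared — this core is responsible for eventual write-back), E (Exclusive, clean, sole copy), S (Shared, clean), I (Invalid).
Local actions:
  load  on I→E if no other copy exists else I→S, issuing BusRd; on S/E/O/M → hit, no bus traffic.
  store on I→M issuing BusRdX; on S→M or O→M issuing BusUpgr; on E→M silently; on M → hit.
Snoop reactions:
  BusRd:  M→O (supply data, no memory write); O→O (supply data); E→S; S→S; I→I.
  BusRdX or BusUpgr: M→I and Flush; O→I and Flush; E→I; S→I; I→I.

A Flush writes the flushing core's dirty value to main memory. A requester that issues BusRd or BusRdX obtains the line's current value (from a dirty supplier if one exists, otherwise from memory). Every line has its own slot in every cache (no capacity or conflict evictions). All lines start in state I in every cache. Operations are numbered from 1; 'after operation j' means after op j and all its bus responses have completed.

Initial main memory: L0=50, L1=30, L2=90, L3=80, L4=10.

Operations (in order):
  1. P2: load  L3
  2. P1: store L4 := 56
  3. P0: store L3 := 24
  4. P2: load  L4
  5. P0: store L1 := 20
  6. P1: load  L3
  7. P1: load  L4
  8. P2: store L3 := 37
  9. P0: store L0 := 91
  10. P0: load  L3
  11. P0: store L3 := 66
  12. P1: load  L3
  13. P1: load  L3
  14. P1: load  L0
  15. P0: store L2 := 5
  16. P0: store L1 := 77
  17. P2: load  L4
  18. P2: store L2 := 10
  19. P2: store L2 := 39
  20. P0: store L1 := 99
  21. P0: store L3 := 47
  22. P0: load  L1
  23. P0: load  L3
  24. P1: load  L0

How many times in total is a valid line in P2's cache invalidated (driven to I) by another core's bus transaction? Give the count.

1. P2: load  L3  bus=[BusRd]  L3: P0=I P1=I P2=E  mem[L3]=80
2. P1: store L4 := 56  bus=[BusRdX]  L4: P0=I P1=M P2=I  mem[L4]=10
3. P0: store L3 := 24  bus=[BusRdX]  L3: P0=M P1=I P2=I  mem[L3]=80
4. P2: load  L4  bus=[BusRd]  L4: P0=I P1=O P2=S  mem[L4]=10
5. P0: store L1 := 20  bus=[BusRdX]  L1: P0=M P1=I P2=I  mem[L1]=30
6. P1: load  L3  bus=[BusRd]  L3: P0=O P1=S P2=I  mem[L3]=80
7. P1: load  L4  bus=[-]  L4: P0=I P1=O P2=S  mem[L4]=10
8. P2: store L3 := 37  bus=[BusRdX,Flush]  L3: P0=I P1=I P2=M  mem[L3]=24
9. P0: store L0 := 91  bus=[BusRdX]  L0: P0=M P1=I P2=I  mem[L0]=50
10. P0: load  L3  bus=[BusRd]  L3: P0=S P1=I P2=O  mem[L3]=24
11. P0: store L3 := 66  bus=[BusUpgr,Flush]  L3: P0=M P1=I P2=I  mem[L3]=37
12. P1: load  L3  bus=[BusRd]  L3: P0=O P1=S P2=I  mem[L3]=37
13. P1: load  L3  bus=[-]  L3: P0=O P1=S P2=I  mem[L3]=37
14. P1: load  L0  bus=[BusRd]  L0: P0=O P1=S P2=I  mem[L0]=50
15. P0: store L2 := 5  bus=[BusRdX]  L2: P0=M P1=I P2=I  mem[L2]=90
16. P0: store L1 := 77  bus=[-]  L1: P0=M P1=I P2=I  mem[L1]=30
17. P2: load  L4  bus=[-]  L4: P0=I P1=O P2=S  mem[L4]=10
18. P2: store L2 := 10  bus=[BusRdX,Flush]  L2: P0=I P1=I P2=M  mem[L2]=5
19. P2: store L2 := 39  bus=[-]  L2: P0=I P1=I P2=M  mem[L2]=5
20. P0: store L1 := 99  bus=[-]  L1: P0=M P1=I P2=I  mem[L1]=30
21. P0: store L3 := 47  bus=[BusUpgr]  L3: P0=M P1=I P2=I  mem[L3]=37
22. P0: load  L1  bus=[-]  L1: P0=M P1=I P2=I  mem[L1]=30
23. P0: load  L3  bus=[-]  L3: P0=M P1=I P2=I  mem[L3]=37
24. P1: load  L0  bus=[-]  L0: P0=O P1=S P2=I  mem[L0]=50

invalidations = 2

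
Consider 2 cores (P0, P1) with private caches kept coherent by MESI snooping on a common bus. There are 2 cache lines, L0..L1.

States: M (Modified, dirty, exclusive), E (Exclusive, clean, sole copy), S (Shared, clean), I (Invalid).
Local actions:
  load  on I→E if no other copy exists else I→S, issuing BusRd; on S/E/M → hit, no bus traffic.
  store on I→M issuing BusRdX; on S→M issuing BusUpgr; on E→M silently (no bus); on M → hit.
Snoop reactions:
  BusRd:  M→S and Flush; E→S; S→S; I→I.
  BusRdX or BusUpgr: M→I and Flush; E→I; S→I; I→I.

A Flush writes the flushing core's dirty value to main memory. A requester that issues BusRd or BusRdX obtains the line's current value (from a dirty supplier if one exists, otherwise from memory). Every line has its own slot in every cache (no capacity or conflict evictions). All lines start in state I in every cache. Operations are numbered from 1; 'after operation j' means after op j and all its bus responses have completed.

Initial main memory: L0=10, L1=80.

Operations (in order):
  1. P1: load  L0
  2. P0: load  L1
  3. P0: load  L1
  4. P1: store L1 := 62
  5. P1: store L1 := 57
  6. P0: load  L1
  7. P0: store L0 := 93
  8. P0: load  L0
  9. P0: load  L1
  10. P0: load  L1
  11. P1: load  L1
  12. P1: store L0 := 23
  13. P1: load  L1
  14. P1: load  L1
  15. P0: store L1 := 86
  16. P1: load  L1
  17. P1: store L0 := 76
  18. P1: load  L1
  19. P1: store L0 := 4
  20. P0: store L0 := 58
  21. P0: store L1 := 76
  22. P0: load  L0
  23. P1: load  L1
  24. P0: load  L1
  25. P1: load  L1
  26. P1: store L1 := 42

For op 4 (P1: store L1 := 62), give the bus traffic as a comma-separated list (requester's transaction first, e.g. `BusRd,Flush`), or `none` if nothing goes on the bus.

1. P1: load  L0  bus=[BusRd]  L0: P0=I P1=E  mem[L0]=10
2. P0: load  L1  bus=[BusRd]  L1: P0=E P1=I  mem[L1]=80
3. P0: load  L1  bus=[-]  L1: P0=E P1=I  mem[L1]=80
4. P1: store L1 := 62  bus=[BusRdX]  L1: P0=I P1=M  mem[L1]=80
5. P1: store L1 := 57  bus=[-]  L1: P0=I P1=M  mem[L1]=80
6. P0: load  L1  bus=[BusRd,Flush]  L1: P0=S P1=S  mem[L1]=57
7. P0: store L0 := 93  bus=[BusRdX]  L0: P0=M P1=I  mem[L0]=10
8. P0: load  L0  bus=[-]  L0: P0=M P1=I  mem[L0]=10
9. P0: load  L1  bus=[-]  L1: P0=S P1=S  mem[L1]=57
10. P0: load  L1  bus=[-]  L1: P0=S P1=S  mem[L1]=57
11. P1: load  L1  bus=[-]  L1: P0=S P1=S  mem[L1]=57
12. P1: store L0 := 23  bus=[BusRdX,Flush]  L0: P0=I P1=M  mem[L0]=93
13. P1: load  L1  bus=[-]  L1: P0=S P1=S  mem[L1]=57
14. P1: load  L1  bus=[-]  L1: P0=S P1=S  mem[L1]=57
15. P0: store L1 := 86  bus=[BusUpgr]  L1: P0=M P1=I  mem[L1]=57
16. P1: load  L1  bus=[BusRd,Flush]  L1: P0=S P1=S  mem[L1]=86
17. P1: store L0 := 76  bus=[-]  L0: P0=I P1=M  mem[L0]=93
18. P1: load  L1  bus=[-]  L1: P0=S P1=S  mem[L1]=86
19. P1: store L0 := 4  bus=[-]  L0: P0=I P1=M  mem[L0]=93
20. P0: store L0 := 58  bus=[BusRdX,Flush]  L0: P0=M P1=I  mem[L0]=4
21. P0: store L1 := 76  bus=[BusUpgr]  L1: P0=M P1=I  mem[L1]=86
22. P0: load  L0  bus=[-]  L0: P0=M P1=I  mem[L0]=4
23. P1: load  L1  bus=[BusRd,Flush]  L1: P0=S P1=S  mem[L1]=76
24. P0: load  L1  bus=[-]  L1: P0=S P1=S  mem[L1]=76
25. P1: load  L1  bus=[-]  L1: P0=S P1=S  mem[L1]=76
26. P1: store L1 := 42  bus=[BusUpgr]  L1: P0=I P1=M  mem[L1]=76

bus = BusRdX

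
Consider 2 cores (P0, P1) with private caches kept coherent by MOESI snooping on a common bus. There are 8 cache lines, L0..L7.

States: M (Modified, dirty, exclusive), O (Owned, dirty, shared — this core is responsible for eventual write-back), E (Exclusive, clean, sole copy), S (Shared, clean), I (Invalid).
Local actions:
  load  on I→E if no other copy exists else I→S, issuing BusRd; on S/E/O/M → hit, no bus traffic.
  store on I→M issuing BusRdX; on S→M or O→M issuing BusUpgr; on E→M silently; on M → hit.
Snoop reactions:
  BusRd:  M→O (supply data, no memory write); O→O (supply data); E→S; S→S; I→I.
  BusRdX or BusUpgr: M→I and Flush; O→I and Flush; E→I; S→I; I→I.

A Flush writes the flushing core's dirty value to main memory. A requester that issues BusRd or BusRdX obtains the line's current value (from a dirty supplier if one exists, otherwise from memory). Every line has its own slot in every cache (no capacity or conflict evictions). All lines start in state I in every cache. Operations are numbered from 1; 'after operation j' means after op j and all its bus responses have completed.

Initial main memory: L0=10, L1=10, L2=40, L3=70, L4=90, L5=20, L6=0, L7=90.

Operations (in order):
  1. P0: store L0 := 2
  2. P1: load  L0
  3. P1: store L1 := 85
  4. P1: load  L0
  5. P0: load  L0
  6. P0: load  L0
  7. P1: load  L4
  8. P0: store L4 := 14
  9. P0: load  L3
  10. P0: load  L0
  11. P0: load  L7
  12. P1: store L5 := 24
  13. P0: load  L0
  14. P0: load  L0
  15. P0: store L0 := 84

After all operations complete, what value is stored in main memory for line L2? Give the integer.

memory[L2] = 40

1. P0: store L0 := 2  bus=[BusRdX]  L0: P0=M P1=I  mem[L0]=10
2. P1: load  L0  bus=[BusRd]  L0: P0=O P1=S  mem[L0]=10
3. P1: store L1 := 85  bus=[BusRdX]  L1: P0=I P1=M  mem[L1]=10
4. P1: load  L0  bus=[-]  L0: P0=O P1=S  mem[L0]=10
5. P0: load  L0  bus=[-]  L0: P0=O P1=S  mem[L0]=10
6. P0: load  L0  bus=[-]  L0: P0=O P1=S  mem[L0]=10
7. P1: load  L4  bus=[BusRd]  L4: P0=I P1=E  mem[L4]=90
8. P0: store L4 := 14  bus=[BusRdX]  L4: P0=M P1=I  mem[L4]=90
9. P0: load  L3  bus=[BusRd]  L3: P0=E P1=I  mem[L3]=70
10. P0: load  L0  bus=[-]  L0: P0=O P1=S  mem[L0]=10
11. P0: load  L7  bus=[BusRd]  L7: P0=E P1=I  mem[L7]=90
12. P1: store L5 := 24  bus=[BusRdX]  L5: P0=I P1=M  mem[L5]=20
13. P0: load  L0  bus=[-]  L0: P0=O P1=S  mem[L0]=10
14. P0: load  L0  bus=[-]  L0: P0=O P1=S  mem[L0]=10
15. P0: store L0 := 84  bus=[BusUpgr]  L0: P0=M P1=I  mem[L0]=10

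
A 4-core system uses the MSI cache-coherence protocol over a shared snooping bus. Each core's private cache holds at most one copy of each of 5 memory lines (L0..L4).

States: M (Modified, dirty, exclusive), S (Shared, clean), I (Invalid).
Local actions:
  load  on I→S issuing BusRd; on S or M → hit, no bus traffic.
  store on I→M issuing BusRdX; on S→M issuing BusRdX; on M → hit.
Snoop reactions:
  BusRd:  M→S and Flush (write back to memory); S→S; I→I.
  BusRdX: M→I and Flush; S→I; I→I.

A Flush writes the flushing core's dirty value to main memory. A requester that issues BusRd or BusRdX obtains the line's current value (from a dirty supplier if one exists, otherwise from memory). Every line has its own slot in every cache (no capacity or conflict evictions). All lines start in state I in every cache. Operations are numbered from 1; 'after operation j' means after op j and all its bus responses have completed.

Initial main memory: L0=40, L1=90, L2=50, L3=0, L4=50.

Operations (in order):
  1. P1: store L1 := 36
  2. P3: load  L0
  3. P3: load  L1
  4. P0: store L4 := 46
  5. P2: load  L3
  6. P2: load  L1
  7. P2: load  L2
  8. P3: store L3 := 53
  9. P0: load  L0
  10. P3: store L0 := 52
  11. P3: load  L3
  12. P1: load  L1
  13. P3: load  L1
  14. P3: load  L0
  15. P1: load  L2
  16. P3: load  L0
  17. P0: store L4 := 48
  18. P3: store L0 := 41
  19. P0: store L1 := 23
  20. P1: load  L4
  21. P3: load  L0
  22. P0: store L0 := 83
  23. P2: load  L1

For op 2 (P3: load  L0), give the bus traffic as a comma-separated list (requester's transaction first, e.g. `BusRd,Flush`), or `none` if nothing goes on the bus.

bus = BusRd

  op1 P1: store L1 := 36 → I/M/I/I on L1; bus BusRdX; mem=90
  op2 P3: load  L0 → I/I/I/S on L0; bus BusRd; mem=40
  op3 P3: load  L1 → I/S/I/S on L1; bus BusRd Flush; mem=36
  op4 P0: store L4 := 46 → M/I/I/I on L4; bus BusRdX; mem=50
  op5 P2: load  L3 → I/I/S/I on L3; bus BusRd; mem=0
  op6 P2: load  L1 → I/S/S/S on L1; bus BusRd; mem=36
  op7 P2: load  L2 → I/I/S/I on L2; bus BusRd; mem=50
  op8 P3: store L3 := 53 → I/I/I/M on L3; bus BusRdX; mem=0
  op9 P0: load  L0 → S/I/I/S on L0; bus BusRd; mem=40
  op10 P3: store L0 := 52 → I/I/I/M on L0; bus BusRdX; mem=40
  op11 P3: load  L3 → I/I/I/M on L3; bus (none); mem=0
  op12 P1: load  L1 → I/S/S/S on L1; bus (none); mem=36
  op13 P3: load  L1 → I/S/S/S on L1; bus (none); mem=36
  op14 P3: load  L0 → I/I/I/M on L0; bus (none); mem=40
  op15 P1: load  L2 → I/S/S/I on L2; bus BusRd; mem=50
  op16 P3: load  L0 → I/I/I/M on L0; bus (none); mem=40
  op17 P0: store L4 := 48 → M/I/I/I on L4; bus (none); mem=50
  op18 P3: store L0 := 41 → I/I/I/M on L0; bus (none); mem=40
  op19 P0: store L1 := 23 → M/I/I/I on L1; bus BusRdX; mem=36
  op20 P1: load  L4 → S/S/I/I on L4; bus BusRd Flush; mem=48
  op21 P3: load  L0 → I/I/I/M on L0; bus (none); mem=40
  op22 P0: store L0 := 83 → M/I/I/I on L0; bus BusRdX Flush; mem=41
  op23 P2: load  L1 → S/I/S/I on L1; bus BusRd Flush; mem=23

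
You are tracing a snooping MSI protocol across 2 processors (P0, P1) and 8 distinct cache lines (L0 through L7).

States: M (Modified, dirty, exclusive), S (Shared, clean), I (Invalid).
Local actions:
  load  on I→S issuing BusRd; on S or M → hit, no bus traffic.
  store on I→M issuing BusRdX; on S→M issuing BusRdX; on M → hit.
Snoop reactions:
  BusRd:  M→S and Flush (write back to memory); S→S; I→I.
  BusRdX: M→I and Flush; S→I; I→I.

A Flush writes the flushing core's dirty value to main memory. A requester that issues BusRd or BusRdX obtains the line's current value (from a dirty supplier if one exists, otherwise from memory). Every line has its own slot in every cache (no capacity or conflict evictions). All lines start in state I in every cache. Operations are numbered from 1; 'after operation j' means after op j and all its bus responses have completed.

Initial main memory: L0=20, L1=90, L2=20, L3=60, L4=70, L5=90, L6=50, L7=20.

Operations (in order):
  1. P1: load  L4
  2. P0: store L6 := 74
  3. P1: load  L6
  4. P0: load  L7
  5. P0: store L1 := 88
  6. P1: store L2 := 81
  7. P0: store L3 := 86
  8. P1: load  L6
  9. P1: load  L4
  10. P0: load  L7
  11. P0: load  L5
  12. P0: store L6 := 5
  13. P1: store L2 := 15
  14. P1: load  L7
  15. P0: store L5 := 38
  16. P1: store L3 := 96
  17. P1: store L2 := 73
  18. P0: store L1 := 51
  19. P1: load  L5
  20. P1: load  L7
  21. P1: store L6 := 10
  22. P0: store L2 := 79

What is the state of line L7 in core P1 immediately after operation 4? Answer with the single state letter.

step 1: P1: load  L4  ⟶  IS  (L4)  txn=BusRd  M[L4]=70
step 2: P0: store L6 := 74  ⟶  MI  (L6)  txn=BusRdX  M[L6]=50
step 3: P1: load  L6  ⟶  SS  (L6)  txn=BusRd+Flush  M[L6]=74
step 4: P0: load  L7  ⟶  SI  (L7)  txn=BusRd  M[L7]=20
step 5: P0: store L1 := 88  ⟶  MI  (L1)  txn=BusRdX  M[L1]=90
step 6: P1: store L2 := 81  ⟶  IM  (L2)  txn=BusRdX  M[L2]=20
step 7: P0: store L3 := 86  ⟶  MI  (L3)  txn=BusRdX  M[L3]=60
step 8: P1: load  L6  ⟶  SS  (L6)  txn=∅  M[L6]=74
step 9: P1: load  L4  ⟶  IS  (L4)  txn=∅  M[L4]=70
step 10: P0: load  L7  ⟶  SI  (L7)  txn=∅  M[L7]=20
step 11: P0: load  L5  ⟶  SI  (L5)  txn=BusRd  M[L5]=90
step 12: P0: store L6 := 5  ⟶  MI  (L6)  txn=BusRdX  M[L6]=74
step 13: P1: store L2 := 15  ⟶  IM  (L2)  txn=∅  M[L2]=20
step 14: P1: load  L7  ⟶  SS  (L7)  txn=BusRd  M[L7]=20
step 15: P0: store L5 := 38  ⟶  MI  (L5)  txn=BusRdX  M[L5]=90
step 16: P1: store L3 := 96  ⟶  IM  (L3)  txn=BusRdX+Flush  M[L3]=86
step 17: P1: store L2 := 73  ⟶  IM  (L2)  txn=∅  M[L2]=20
step 18: P0: store L1 := 51  ⟶  MI  (L1)  txn=∅  M[L1]=90
step 19: P1: load  L5  ⟶  SS  (L5)  txn=BusRd+Flush  M[L5]=38
step 20: P1: load  L7  ⟶  SS  (L7)  txn=∅  M[L7]=20
step 21: P1: store L6 := 10  ⟶  IM  (L6)  txn=BusRdX+Flush  M[L6]=5
step 22: P0: store L2 := 79  ⟶  MI  (L2)  txn=BusRdX+Flush  M[L2]=73

state = I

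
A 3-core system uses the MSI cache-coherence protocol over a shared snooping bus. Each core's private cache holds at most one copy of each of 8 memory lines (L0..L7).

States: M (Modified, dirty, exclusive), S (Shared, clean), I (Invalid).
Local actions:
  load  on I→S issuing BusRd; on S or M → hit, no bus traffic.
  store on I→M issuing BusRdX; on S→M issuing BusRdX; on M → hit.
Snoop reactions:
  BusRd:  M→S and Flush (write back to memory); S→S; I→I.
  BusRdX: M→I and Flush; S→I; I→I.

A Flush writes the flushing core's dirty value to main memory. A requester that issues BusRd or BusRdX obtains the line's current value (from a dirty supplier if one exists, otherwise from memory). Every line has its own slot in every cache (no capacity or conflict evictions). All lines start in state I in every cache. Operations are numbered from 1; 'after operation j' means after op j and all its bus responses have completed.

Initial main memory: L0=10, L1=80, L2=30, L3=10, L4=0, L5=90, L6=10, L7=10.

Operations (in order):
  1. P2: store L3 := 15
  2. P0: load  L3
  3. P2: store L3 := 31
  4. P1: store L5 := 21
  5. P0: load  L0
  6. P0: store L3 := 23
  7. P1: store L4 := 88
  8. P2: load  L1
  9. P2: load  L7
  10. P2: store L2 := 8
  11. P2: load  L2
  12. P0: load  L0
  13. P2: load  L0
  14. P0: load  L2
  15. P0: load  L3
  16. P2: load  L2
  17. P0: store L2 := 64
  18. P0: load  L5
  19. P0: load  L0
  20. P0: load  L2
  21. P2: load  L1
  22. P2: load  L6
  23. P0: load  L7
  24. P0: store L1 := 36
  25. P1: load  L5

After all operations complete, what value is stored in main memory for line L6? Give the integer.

step 1: P2: store L3 := 15  ⟶  IIM  (L3)  txn=BusRdX  M[L3]=10
step 2: P0: load  L3  ⟶  SIS  (L3)  txn=BusRd+Flush  M[L3]=15
step 3: P2: store L3 := 31  ⟶  IIM  (L3)  txn=BusRdX  M[L3]=15
step 4: P1: store L5 := 21  ⟶  IMI  (L5)  txn=BusRdX  M[L5]=90
step 5: P0: load  L0  ⟶  SII  (L0)  txn=BusRd  M[L0]=10
step 6: P0: store L3 := 23  ⟶  MII  (L3)  txn=BusRdX+Flush  M[L3]=31
step 7: P1: store L4 := 88  ⟶  IMI  (L4)  txn=BusRdX  M[L4]=0
step 8: P2: load  L1  ⟶  IIS  (L1)  txn=BusRd  M[L1]=80
step 9: P2: load  L7  ⟶  IIS  (L7)  txn=BusRd  M[L7]=10
step 10: P2: store L2 := 8  ⟶  IIM  (L2)  txn=BusRdX  M[L2]=30
step 11: P2: load  L2  ⟶  IIM  (L2)  txn=∅  M[L2]=30
step 12: P0: load  L0  ⟶  SII  (L0)  txn=∅  M[L0]=10
step 13: P2: load  L0  ⟶  SIS  (L0)  txn=BusRd  M[L0]=10
step 14: P0: load  L2  ⟶  SIS  (L2)  txn=BusRd+Flush  M[L2]=8
step 15: P0: load  L3  ⟶  MII  (L3)  txn=∅  M[L3]=31
step 16: P2: load  L2  ⟶  SIS  (L2)  txn=∅  M[L2]=8
step 17: P0: store L2 := 64  ⟶  MII  (L2)  txn=BusRdX  M[L2]=8
step 18: P0: load  L5  ⟶  SSI  (L5)  txn=BusRd+Flush  M[L5]=21
step 19: P0: load  L0  ⟶  SIS  (L0)  txn=∅  M[L0]=10
step 20: P0: load  L2  ⟶  MII  (L2)  txn=∅  M[L2]=8
step 21: P2: load  L1  ⟶  IIS  (L1)  txn=∅  M[L1]=80
step 22: P2: load  L6  ⟶  IIS  (L6)  txn=BusRd  M[L6]=10
step 23: P0: load  L7  ⟶  SIS  (L7)  txn=BusRd  M[L7]=10
step 24: P0: store L1 := 36  ⟶  MII  (L1)  txn=BusRdX  M[L1]=80
step 25: P1: load  L5  ⟶  SSI  (L5)  txn=∅  M[L5]=21

memory[L6] = 10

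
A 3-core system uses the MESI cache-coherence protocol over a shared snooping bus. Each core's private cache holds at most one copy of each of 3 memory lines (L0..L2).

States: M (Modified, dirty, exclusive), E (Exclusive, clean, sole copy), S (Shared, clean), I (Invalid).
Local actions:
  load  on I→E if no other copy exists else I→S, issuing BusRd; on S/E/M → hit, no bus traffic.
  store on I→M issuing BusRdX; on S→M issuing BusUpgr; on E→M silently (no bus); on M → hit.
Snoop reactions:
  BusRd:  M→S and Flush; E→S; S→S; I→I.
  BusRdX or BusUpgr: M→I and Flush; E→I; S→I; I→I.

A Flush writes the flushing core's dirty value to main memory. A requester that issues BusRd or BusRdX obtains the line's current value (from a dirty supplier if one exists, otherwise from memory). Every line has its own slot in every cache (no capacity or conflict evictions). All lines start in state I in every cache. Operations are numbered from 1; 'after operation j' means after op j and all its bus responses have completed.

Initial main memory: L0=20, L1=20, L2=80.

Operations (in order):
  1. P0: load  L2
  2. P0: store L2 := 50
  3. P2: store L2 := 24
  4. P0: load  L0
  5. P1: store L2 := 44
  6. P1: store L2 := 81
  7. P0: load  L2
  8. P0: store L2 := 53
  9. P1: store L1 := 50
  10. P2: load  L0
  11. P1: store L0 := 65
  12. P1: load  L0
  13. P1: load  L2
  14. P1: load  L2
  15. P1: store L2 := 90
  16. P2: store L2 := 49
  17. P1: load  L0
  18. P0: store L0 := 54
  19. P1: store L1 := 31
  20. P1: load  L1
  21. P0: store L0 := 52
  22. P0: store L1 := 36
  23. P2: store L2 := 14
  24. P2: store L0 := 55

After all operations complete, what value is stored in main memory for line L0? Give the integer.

memory[L0] = 52

[1] P0: load  L2 | P0:E(80), P1:I, P2:I | bus: BusRd
[2] P0: store L2 := 50 | P0:M(50), P1:I, P2:I | bus: none
[3] P2: store L2 := 24 | P0:I, P1:I, P2:M(24) | bus: BusRdX,Flush
[4] P0: load  L0 | P0:E(20), P1:I, P2:I | bus: BusRd
[5] P1: store L2 := 44 | P0:I, P1:M(44), P2:I | bus: BusRdX,Flush
[6] P1: store L2 := 81 | P0:I, P1:M(81), P2:I | bus: none
[7] P0: load  L2 | P0:S(81), P1:S(81), P2:I | bus: BusRd,Flush
[8] P0: store L2 := 53 | P0:M(53), P1:I, P2:I | bus: BusUpgr
[9] P1: store L1 := 50 | P0:I, P1:M(50), P2:I | bus: BusRdX
[10] P2: load  L0 | P0:S(20), P1:I, P2:S(20) | bus: BusRd
[11] P1: store L0 := 65 | P0:I, P1:M(65), P2:I | bus: BusRdX
[12] P1: load  L0 | P0:I, P1:M(65), P2:I | bus: none
[13] P1: load  L2 | P0:S(53), P1:S(53), P2:I | bus: BusRd,Flush
[14] P1: load  L2 | P0:S(53), P1:S(53), P2:I | bus: none
[15] P1: store L2 := 90 | P0:I, P1:M(90), P2:I | bus: BusUpgr
[16] P2: store L2 := 49 | P0:I, P1:I, P2:M(49) | bus: BusRdX,Flush
[17] P1: load  L0 | P0:I, P1:M(65), P2:I | bus: none
[18] P0: store L0 := 54 | P0:M(54), P1:I, P2:I | bus: BusRdX,Flush
[19] P1: store L1 := 31 | P0:I, P1:M(31), P2:I | bus: none
[20] P1: load  L1 | P0:I, P1:M(31), P2:I | bus: none
[21] P0: store L0 := 52 | P0:M(52), P1:I, P2:I | bus: none
[22] P0: store L1 := 36 | P0:M(36), P1:I, P2:I | bus: BusRdX,Flush
[23] P2: store L2 := 14 | P0:I, P1:I, P2:M(14) | bus: none
[24] P2: store L0 := 55 | P0:I, P1:I, P2:M(55) | bus: BusRdX,Flush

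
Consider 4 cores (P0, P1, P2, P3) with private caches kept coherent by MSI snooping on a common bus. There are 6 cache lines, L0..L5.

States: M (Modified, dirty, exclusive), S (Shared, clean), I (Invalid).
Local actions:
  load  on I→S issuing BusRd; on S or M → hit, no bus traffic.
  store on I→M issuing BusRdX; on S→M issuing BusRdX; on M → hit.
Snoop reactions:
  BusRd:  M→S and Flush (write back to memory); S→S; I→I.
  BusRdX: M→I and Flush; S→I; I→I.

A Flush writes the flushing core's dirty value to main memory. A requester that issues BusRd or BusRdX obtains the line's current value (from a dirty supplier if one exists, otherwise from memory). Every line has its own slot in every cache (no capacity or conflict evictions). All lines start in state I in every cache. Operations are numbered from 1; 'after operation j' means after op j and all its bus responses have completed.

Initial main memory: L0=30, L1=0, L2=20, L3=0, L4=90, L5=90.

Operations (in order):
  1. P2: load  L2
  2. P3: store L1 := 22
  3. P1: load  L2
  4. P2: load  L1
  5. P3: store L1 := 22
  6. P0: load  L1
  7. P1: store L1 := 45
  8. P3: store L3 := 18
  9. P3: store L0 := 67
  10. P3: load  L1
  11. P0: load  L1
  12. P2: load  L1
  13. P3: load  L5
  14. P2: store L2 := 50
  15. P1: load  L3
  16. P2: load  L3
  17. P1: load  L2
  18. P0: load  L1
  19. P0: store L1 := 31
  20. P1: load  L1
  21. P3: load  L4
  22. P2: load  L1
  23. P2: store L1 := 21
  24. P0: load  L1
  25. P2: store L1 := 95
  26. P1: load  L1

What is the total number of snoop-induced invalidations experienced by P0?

invalidations = 3

1. P2: load  L2  bus=[BusRd]  L2: P0=I P1=I P2=S P3=I  mem[L2]=20
2. P3: store L1 := 22  bus=[BusRdX]  L1: P0=I P1=I P2=I P3=M  mem[L1]=0
3. P1: load  L2  bus=[BusRd]  L2: P0=I P1=S P2=S P3=I  mem[L2]=20
4. P2: load  L1  bus=[BusRd,Flush]  L1: P0=I P1=I P2=S P3=S  mem[L1]=22
5. P3: store L1 := 22  bus=[BusRdX]  L1: P0=I P1=I P2=I P3=M  mem[L1]=22
6. P0: load  L1  bus=[BusRd,Flush]  L1: P0=S P1=I P2=I P3=S  mem[L1]=22
7. P1: store L1 := 45  bus=[BusRdX]  L1: P0=I P1=M P2=I P3=I  mem[L1]=22
8. P3: store L3 := 18  bus=[BusRdX]  L3: P0=I P1=I P2=I P3=M  mem[L3]=0
9. P3: store L0 := 67  bus=[BusRdX]  L0: P0=I P1=I P2=I P3=M  mem[L0]=30
10. P3: load  L1  bus=[BusRd,Flush]  L1: P0=I P1=S P2=I P3=S  mem[L1]=45
11. P0: load  L1  bus=[BusRd]  L1: P0=S P1=S P2=I P3=S  mem[L1]=45
12. P2: load  L1  bus=[BusRd]  L1: P0=S P1=S P2=S P3=S  mem[L1]=45
13. P3: load  L5  bus=[BusRd]  L5: P0=I P1=I P2=I P3=S  mem[L5]=90
14. P2: store L2 := 50  bus=[BusRdX]  L2: P0=I P1=I P2=M P3=I  mem[L2]=20
15. P1: load  L3  bus=[BusRd,Flush]  L3: P0=I P1=S P2=I P3=S  mem[L3]=18
16. P2: load  L3  bus=[BusRd]  L3: P0=I P1=S P2=S P3=S  mem[L3]=18
17. P1: load  L2  bus=[BusRd,Flush]  L2: P0=I P1=S P2=S P3=I  mem[L2]=50
18. P0: load  L1  bus=[-]  L1: P0=S P1=S P2=S P3=S  mem[L1]=45
19. P0: store L1 := 31  bus=[BusRdX]  L1: P0=M P1=I P2=I P3=I  mem[L1]=45
20. P1: load  L1  bus=[BusRd,Flush]  L1: P0=S P1=S P2=I P3=I  mem[L1]=31
21. P3: load  L4  bus=[BusRd]  L4: P0=I P1=I P2=I P3=S  mem[L4]=90
22. P2: load  L1  bus=[BusRd]  L1: P0=S P1=S P2=S P3=I  mem[L1]=31
23. P2: store L1 := 21  bus=[BusRdX]  L1: P0=I P1=I P2=M P3=I  mem[L1]=31
24. P0: load  L1  bus=[BusRd,Flush]  L1: P0=S P1=I P2=S P3=I  mem[L1]=21
25. P2: store L1 := 95  bus=[BusRdX]  L1: P0=I P1=I P2=M P3=I  mem[L1]=21
26. P1: load  L1  bus=[BusRd,Flush]  L1: P0=I P1=S P2=S P3=I  mem[L1]=95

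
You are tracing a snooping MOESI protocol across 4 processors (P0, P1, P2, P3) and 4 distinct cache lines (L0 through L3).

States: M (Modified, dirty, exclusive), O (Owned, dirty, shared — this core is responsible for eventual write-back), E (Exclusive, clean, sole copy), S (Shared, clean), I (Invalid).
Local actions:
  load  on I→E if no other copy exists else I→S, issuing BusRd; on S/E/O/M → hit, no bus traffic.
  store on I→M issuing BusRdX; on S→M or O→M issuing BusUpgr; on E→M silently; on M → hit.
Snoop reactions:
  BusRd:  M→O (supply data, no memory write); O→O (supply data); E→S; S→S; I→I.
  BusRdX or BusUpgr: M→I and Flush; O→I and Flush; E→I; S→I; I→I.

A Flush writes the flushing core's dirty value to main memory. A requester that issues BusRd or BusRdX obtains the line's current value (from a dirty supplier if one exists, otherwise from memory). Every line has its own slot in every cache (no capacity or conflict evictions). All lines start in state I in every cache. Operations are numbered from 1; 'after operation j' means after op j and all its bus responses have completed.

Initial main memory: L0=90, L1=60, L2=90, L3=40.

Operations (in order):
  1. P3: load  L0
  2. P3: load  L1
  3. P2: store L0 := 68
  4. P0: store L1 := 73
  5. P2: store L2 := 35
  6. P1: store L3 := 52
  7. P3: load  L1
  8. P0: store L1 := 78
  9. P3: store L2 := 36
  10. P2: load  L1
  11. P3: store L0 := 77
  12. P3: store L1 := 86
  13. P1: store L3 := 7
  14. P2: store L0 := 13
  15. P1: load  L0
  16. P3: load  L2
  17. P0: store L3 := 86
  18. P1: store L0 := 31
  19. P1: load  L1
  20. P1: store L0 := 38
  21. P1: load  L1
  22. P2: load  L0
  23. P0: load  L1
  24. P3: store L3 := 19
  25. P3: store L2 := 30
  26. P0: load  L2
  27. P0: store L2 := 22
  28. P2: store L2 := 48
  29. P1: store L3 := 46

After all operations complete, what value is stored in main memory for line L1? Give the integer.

memory[L1] = 78

  op1 P3: load  L0 → I/I/I/E on L0; bus BusRd; mem=90
  op2 P3: load  L1 → I/I/I/E on L1; bus BusRd; mem=60
  op3 P2: store L0 := 68 → I/I/M/I on L0; bus BusRdX; mem=90
  op4 P0: store L1 := 73 → M/I/I/I on L1; bus BusRdX; mem=60
  op5 P2: store L2 := 35 → I/I/M/I on L2; bus BusRdX; mem=90
  op6 P1: store L3 := 52 → I/M/I/I on L3; bus BusRdX; mem=40
  op7 P3: load  L1 → O/I/I/S on L1; bus BusRd; mem=60
  op8 P0: store L1 := 78 → M/I/I/I on L1; bus BusUpgr; mem=60
  op9 P3: store L2 := 36 → I/I/I/M on L2; bus BusRdX Flush; mem=35
  op10 P2: load  L1 → O/I/S/I on L1; bus BusRd; mem=60
  op11 P3: store L0 := 77 → I/I/I/M on L0; bus BusRdX Flush; mem=68
  op12 P3: store L1 := 86 → I/I/I/M on L1; bus BusRdX Flush; mem=78
  op13 P1: store L3 := 7 → I/M/I/I on L3; bus (none); mem=40
  op14 P2: store L0 := 13 → I/I/M/I on L0; bus BusRdX Flush; mem=77
  op15 P1: load  L0 → I/S/O/I on L0; bus BusRd; mem=77
  op16 P3: load  L2 → I/I/I/M on L2; bus (none); mem=35
  op17 P0: store L3 := 86 → M/I/I/I on L3; bus BusRdX Flush; mem=7
  op18 P1: store L0 := 31 → I/M/I/I on L0; bus BusUpgr Flush; mem=13
  op19 P1: load  L1 → I/S/I/O on L1; bus BusRd; mem=78
  op20 P1: store L0 := 38 → I/M/I/I on L0; bus (none); mem=13
  op21 P1: load  L1 → I/S/I/O on L1; bus (none); mem=78
  op22 P2: load  L0 → I/O/S/I on L0; bus BusRd; mem=13
  op23 P0: load  L1 → S/S/I/O on L1; bus BusRd; mem=78
  op24 P3: store L3 := 19 → I/I/I/M on L3; bus BusRdX Flush; mem=86
  op25 P3: store L2 := 30 → I/I/I/M on L2; bus (none); mem=35
  op26 P0: load  L2 → S/I/I/O on L2; bus BusRd; mem=35
  op27 P0: store L2 := 22 → M/I/I/I on L2; bus BusUpgr Flush; mem=30
  op28 P2: store L2 := 48 → I/I/M/I on L2; bus BusRdX Flush; mem=22
  op29 P1: store L3 := 46 → I/M/I/I on L3; bus BusRdX Flush; mem=19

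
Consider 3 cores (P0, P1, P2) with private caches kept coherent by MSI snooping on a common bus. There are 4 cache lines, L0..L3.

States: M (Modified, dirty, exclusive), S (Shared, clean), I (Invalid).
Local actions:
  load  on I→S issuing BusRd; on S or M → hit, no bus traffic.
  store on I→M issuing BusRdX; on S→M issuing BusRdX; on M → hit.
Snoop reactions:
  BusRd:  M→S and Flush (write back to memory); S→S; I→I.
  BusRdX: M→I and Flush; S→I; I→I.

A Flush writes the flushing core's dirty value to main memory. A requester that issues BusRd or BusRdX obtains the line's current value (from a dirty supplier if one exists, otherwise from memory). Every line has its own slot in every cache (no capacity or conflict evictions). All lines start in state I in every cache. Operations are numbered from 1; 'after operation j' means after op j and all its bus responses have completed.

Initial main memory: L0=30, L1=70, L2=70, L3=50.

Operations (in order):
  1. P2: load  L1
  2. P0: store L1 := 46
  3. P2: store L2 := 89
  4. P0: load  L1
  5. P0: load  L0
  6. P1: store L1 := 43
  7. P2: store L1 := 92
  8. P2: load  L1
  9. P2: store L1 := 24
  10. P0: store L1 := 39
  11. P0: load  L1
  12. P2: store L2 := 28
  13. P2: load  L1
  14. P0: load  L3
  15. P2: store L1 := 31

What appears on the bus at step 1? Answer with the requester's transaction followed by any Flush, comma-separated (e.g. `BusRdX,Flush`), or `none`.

  op1 P2: load  L1 → I/I/S on L1; bus BusRd; mem=70
  op2 P0: store L1 := 46 → M/I/I on L1; bus BusRdX; mem=70
  op3 P2: store L2 := 89 → I/I/M on L2; bus BusRdX; mem=70
  op4 P0: load  L1 → M/I/I on L1; bus (none); mem=70
  op5 P0: load  L0 → S/I/I on L0; bus BusRd; mem=30
  op6 P1: store L1 := 43 → I/M/I on L1; bus BusRdX Flush; mem=46
  op7 P2: store L1 := 92 → I/I/M on L1; bus BusRdX Flush; mem=43
  op8 P2: load  L1 → I/I/M on L1; bus (none); mem=43
  op9 P2: store L1 := 24 → I/I/M on L1; bus (none); mem=43
  op10 P0: store L1 := 39 → M/I/I on L1; bus BusRdX Flush; mem=24
  op11 P0: load  L1 → M/I/I on L1; bus (none); mem=24
  op12 P2: store L2 := 28 → I/I/M on L2; bus (none); mem=70
  op13 P2: load  L1 → S/I/S on L1; bus BusRd Flush; mem=39
  op14 P0: load  L3 → S/I/I on L3; bus BusRd; mem=50
  op15 P2: store L1 := 31 → I/I/M on L1; bus BusRdX; mem=39

bus = BusRd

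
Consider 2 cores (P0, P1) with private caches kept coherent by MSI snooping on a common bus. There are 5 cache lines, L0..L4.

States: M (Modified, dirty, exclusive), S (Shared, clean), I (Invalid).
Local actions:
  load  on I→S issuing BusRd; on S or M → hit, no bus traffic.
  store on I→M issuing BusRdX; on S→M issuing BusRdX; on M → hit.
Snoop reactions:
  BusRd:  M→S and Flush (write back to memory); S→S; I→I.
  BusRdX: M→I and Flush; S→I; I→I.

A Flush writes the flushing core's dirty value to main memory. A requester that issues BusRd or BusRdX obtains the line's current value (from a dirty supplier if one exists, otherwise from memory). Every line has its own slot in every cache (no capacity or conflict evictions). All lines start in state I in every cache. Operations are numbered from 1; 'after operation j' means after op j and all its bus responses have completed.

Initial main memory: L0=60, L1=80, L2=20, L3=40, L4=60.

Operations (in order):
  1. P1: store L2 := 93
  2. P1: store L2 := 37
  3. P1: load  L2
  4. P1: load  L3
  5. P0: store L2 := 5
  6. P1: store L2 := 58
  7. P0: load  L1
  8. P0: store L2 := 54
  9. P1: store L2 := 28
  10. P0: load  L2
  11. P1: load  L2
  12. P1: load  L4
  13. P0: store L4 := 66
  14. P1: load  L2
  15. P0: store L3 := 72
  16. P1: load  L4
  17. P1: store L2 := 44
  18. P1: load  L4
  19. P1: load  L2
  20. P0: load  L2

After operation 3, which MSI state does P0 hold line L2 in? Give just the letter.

step 1: P1: store L2 := 93  ⟶  IM  (L2)  txn=BusRdX  M[L2]=20
step 2: P1: store L2 := 37  ⟶  IM  (L2)  txn=∅  M[L2]=20
step 3: P1: load  L2  ⟶  IM  (L2)  txn=∅  M[L2]=20
step 4: P1: load  L3  ⟶  IS  (L3)  txn=BusRd  M[L3]=40
step 5: P0: store L2 := 5  ⟶  MI  (L2)  txn=BusRdX+Flush  M[L2]=37
step 6: P1: store L2 := 58  ⟶  IM  (L2)  txn=BusRdX+Flush  M[L2]=5
step 7: P0: load  L1  ⟶  SI  (L1)  txn=BusRd  M[L1]=80
step 8: P0: store L2 := 54  ⟶  MI  (L2)  txn=BusRdX+Flush  M[L2]=58
step 9: P1: store L2 := 28  ⟶  IM  (L2)  txn=BusRdX+Flush  M[L2]=54
step 10: P0: load  L2  ⟶  SS  (L2)  txn=BusRd+Flush  M[L2]=28
step 11: P1: load  L2  ⟶  SS  (L2)  txn=∅  M[L2]=28
step 12: P1: load  L4  ⟶  IS  (L4)  txn=BusRd  M[L4]=60
step 13: P0: store L4 := 66  ⟶  MI  (L4)  txn=BusRdX  M[L4]=60
step 14: P1: load  L2  ⟶  SS  (L2)  txn=∅  M[L2]=28
step 15: P0: store L3 := 72  ⟶  MI  (L3)  txn=BusRdX  M[L3]=40
step 16: P1: load  L4  ⟶  SS  (L4)  txn=BusRd+Flush  M[L4]=66
step 17: P1: store L2 := 44  ⟶  IM  (L2)  txn=BusRdX  M[L2]=28
step 18: P1: load  L4  ⟶  SS  (L4)  txn=∅  M[L4]=66
step 19: P1: load  L2  ⟶  IM  (L2)  txn=∅  M[L2]=28
step 20: P0: load  L2  ⟶  SS  (L2)  txn=BusRd+Flush  M[L2]=44

state = I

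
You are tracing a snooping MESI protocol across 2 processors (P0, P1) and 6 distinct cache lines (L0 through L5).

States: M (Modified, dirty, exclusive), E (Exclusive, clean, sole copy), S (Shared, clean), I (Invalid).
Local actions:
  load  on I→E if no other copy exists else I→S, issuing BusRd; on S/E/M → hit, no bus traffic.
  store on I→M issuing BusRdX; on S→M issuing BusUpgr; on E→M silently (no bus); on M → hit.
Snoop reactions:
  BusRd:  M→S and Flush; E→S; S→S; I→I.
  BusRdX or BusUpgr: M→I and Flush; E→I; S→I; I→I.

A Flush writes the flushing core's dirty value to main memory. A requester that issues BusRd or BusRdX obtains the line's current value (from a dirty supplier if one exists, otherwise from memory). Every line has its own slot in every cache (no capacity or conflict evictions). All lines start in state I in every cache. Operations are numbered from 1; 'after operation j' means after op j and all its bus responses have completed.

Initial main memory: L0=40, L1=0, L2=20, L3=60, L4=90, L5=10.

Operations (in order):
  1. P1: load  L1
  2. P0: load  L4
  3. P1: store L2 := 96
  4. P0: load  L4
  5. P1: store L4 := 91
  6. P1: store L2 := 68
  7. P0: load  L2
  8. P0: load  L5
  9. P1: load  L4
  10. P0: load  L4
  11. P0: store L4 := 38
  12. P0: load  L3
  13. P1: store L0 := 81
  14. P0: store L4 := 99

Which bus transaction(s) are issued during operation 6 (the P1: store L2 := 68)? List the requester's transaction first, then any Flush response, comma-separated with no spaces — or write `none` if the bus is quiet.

bus = none

step 1: P1: load  L1  ⟶  IE  (L1)  txn=BusRd  M[L1]=0
step 2: P0: load  L4  ⟶  EI  (L4)  txn=BusRd  M[L4]=90
step 3: P1: store L2 := 96  ⟶  IM  (L2)  txn=BusRdX  M[L2]=20
step 4: P0: load  L4  ⟶  EI  (L4)  txn=∅  M[L4]=90
step 5: P1: store L4 := 91  ⟶  IM  (L4)  txn=BusRdX  M[L4]=90
step 6: P1: store L2 := 68  ⟶  IM  (L2)  txn=∅  M[L2]=20
step 7: P0: load  L2  ⟶  SS  (L2)  txn=BusRd+Flush  M[L2]=68
step 8: P0: load  L5  ⟶  EI  (L5)  txn=BusRd  M[L5]=10
step 9: P1: load  L4  ⟶  IM  (L4)  txn=∅  M[L4]=90
step 10: P0: load  L4  ⟶  SS  (L4)  txn=BusRd+Flush  M[L4]=91
step 11: P0: store L4 := 38  ⟶  MI  (L4)  txn=BusUpgr  M[L4]=91
step 12: P0: load  L3  ⟶  EI  (L3)  txn=BusRd  M[L3]=60
step 13: P1: store L0 := 81  ⟶  IM  (L0)  txn=BusRdX  M[L0]=40
step 14: P0: store L4 := 99  ⟶  MI  (L4)  txn=∅  M[L4]=91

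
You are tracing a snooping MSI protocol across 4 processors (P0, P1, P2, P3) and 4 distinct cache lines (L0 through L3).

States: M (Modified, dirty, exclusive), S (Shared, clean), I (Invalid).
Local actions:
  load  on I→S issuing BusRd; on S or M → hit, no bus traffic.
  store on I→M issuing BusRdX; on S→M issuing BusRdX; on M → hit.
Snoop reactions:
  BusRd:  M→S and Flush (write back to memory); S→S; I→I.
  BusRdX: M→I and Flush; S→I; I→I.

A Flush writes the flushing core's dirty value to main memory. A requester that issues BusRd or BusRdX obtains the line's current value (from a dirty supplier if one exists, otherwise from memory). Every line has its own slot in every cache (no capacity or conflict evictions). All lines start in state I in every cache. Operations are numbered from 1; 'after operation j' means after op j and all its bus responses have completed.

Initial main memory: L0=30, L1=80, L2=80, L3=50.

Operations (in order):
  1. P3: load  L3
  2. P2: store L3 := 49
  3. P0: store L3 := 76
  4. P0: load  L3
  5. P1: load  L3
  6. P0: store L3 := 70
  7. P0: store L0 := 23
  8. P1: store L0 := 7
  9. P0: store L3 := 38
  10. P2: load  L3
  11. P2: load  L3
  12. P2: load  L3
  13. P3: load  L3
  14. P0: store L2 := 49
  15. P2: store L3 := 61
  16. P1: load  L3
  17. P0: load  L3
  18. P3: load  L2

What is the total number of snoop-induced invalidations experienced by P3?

invalidations = 2

  op1 P3: load  L3 → I/I/I/S on L3; bus BusRd; mem=50
  op2 P2: store L3 := 49 → I/I/M/I on L3; bus BusRdX; mem=50
  op3 P0: store L3 := 76 → M/I/I/I on L3; bus BusRdX Flush; mem=49
  op4 P0: load  L3 → M/I/I/I on L3; bus (none); mem=49
  op5 P1: load  L3 → S/S/I/I on L3; bus BusRd Flush; mem=76
  op6 P0: store L3 := 70 → M/I/I/I on L3; bus BusRdX; mem=76
  op7 P0: store L0 := 23 → M/I/I/I on L0; bus BusRdX; mem=30
  op8 P1: store L0 := 7 → I/M/I/I on L0; bus BusRdX Flush; mem=23
  op9 P0: store L3 := 38 → M/I/I/I on L3; bus (none); mem=76
  op10 P2: load  L3 → S/I/S/I on L3; bus BusRd Flush; mem=38
  op11 P2: load  L3 → S/I/S/I on L3; bus (none); mem=38
  op12 P2: load  L3 → S/I/S/I on L3; bus (none); mem=38
  op13 P3: load  L3 → S/I/S/S on L3; bus BusRd; mem=38
  op14 P0: store L2 := 49 → M/I/I/I on L2; bus BusRdX; mem=80
  op15 P2: store L3 := 61 → I/I/M/I on L3; bus BusRdX; mem=38
  op16 P1: load  L3 → I/S/S/I on L3; bus BusRd Flush; mem=61
  op17 P0: load  L3 → S/S/S/I on L3; bus BusRd; mem=61
  op18 P3: load  L2 → S/I/I/S on L2; bus BusRd Flush; mem=49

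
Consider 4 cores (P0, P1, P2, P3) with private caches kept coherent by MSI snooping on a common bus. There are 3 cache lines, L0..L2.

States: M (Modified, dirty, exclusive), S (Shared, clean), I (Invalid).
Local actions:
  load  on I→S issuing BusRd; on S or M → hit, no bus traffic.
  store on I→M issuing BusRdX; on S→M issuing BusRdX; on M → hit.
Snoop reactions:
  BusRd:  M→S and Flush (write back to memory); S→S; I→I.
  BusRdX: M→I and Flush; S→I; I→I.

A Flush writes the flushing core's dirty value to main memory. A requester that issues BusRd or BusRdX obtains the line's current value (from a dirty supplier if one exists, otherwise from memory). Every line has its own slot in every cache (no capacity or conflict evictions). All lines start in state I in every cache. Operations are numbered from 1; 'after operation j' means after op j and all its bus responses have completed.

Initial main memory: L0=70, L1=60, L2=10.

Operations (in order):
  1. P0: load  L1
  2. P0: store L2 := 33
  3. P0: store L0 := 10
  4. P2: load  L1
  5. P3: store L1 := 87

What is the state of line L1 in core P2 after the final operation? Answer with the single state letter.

state = I

[1] P0: load  L1 | P0:S(60), P1:I, P2:I, P3:I | bus: BusRd
[2] P0: store L2 := 33 | P0:M(33), P1:I, P2:I, P3:I | bus: BusRdX
[3] P0: store L0 := 10 | P0:M(10), P1:I, P2:I, P3:I | bus: BusRdX
[4] P2: load  L1 | P0:S(60), P1:I, P2:S(60), P3:I | bus: BusRd
[5] P3: store L1 := 87 | P0:I, P1:I, P2:I, P3:M(87) | bus: BusRdX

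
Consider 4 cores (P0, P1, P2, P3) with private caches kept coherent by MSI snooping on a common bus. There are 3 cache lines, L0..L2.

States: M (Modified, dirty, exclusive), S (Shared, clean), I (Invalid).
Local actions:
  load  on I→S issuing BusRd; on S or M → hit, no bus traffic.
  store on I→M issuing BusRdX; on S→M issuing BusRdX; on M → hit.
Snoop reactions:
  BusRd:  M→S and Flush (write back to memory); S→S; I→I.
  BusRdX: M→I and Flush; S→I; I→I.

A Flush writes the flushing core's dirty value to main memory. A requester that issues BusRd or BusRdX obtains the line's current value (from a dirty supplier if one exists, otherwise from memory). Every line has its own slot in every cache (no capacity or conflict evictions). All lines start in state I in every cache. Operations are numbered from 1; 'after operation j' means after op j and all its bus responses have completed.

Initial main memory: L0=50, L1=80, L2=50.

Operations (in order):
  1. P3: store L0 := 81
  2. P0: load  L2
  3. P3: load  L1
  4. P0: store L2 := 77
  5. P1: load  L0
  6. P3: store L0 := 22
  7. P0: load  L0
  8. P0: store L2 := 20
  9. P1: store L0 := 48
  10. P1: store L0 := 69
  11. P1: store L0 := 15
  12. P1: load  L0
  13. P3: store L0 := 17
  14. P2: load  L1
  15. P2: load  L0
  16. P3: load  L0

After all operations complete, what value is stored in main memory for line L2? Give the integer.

memory[L2] = 50

[1] P3: store L0 := 81 | P0:I, P1:I, P2:I, P3:M(81) | bus: BusRdX
[2] P0: load  L2 | P0:S(50), P1:I, P2:I, P3:I | bus: BusRd
[3] P3: load  L1 | P0:I, P1:I, P2:I, P3:S(80) | bus: BusRd
[4] P0: store L2 := 77 | P0:M(77), P1:I, P2:I, P3:I | bus: BusRdX
[5] P1: load  L0 | P0:I, P1:S(81), P2:I, P3:S(81) | bus: BusRd,Flush
[6] P3: store L0 := 22 | P0:I, P1:I, P2:I, P3:M(22) | bus: BusRdX
[7] P0: load  L0 | P0:S(22), P1:I, P2:I, P3:S(22) | bus: BusRd,Flush
[8] P0: store L2 := 20 | P0:M(20), P1:I, P2:I, P3:I | bus: none
[9] P1: store L0 := 48 | P0:I, P1:M(48), P2:I, P3:I | bus: BusRdX
[10] P1: store L0 := 69 | P0:I, P1:M(69), P2:I, P3:I | bus: none
[11] P1: store L0 := 15 | P0:I, P1:M(15), P2:I, P3:I | bus: none
[12] P1: load  L0 | P0:I, P1:M(15), P2:I, P3:I | bus: none
[13] P3: store L0 := 17 | P0:I, P1:I, P2:I, P3:M(17) | bus: BusRdX,Flush
[14] P2: load  L1 | P0:I, P1:I, P2:S(80), P3:S(80) | bus: BusRd
[15] P2: load  L0 | P0:I, P1:I, P2:S(17), P3:S(17) | bus: BusRd,Flush
[16] P3: load  L0 | P0:I, P1:I, P2:S(17), P3:S(17) | bus: none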